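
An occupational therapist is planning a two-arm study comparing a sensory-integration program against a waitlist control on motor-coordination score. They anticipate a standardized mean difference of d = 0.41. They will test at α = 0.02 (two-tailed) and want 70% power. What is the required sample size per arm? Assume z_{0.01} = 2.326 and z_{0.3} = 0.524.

n = 97 per group

For two independent groups with equal n: n = 2·((z_{α/2} + z_β) / d)².
z_{α/2} + z_β = 2.326 + 0.524 = 2.850.
n = 2 × (2.850 / 0.41)² = 2 × 6.951² = 2 × 48.32 = 96.6.
Round up to the next whole participant.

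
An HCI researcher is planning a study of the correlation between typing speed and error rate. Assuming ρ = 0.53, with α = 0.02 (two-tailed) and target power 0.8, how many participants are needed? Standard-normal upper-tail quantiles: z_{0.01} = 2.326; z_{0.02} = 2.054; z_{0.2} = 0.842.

Fisher's z: C = ½·ln((1+r)/(1−r)) = ½·ln(3.2553) = 0.5901.
n = ((z_{α/2} + z_β)/C)² + 3.
(2.326 + 0.842) / 0.5901 = 3.168 / 0.5901 = 5.369.
n = 5.369² + 3 = 28.82 + 3 = 31.8.
Round up.

n = 32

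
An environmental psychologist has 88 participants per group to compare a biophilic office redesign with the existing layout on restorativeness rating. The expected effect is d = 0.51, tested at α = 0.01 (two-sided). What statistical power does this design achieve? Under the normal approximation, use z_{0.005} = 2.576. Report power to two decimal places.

power ≈ 0.79

For two equal groups, power = Φ(d·√(n/2) − z_{α/2}).
d·√(n/2) = 0.51 × √(88/2) = 0.51 × 6.633 = 3.383.
z_β = 3.383 − 2.576 = 0.807.
Power = Φ(0.807) = 0.790.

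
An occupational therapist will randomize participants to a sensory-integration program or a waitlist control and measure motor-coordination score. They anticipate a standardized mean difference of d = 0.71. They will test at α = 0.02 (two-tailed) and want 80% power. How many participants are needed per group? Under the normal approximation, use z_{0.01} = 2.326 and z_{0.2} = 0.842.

n = 40 per group

For two independent groups with equal n: n = 2·((z_{α/2} + z_β) / d)².
z_{α/2} + z_β = 2.326 + 0.842 = 3.168.
n = 2 × (3.168 / 0.71)² = 2 × 4.462² = 2 × 19.91 = 39.8.
Round up to the next whole participant.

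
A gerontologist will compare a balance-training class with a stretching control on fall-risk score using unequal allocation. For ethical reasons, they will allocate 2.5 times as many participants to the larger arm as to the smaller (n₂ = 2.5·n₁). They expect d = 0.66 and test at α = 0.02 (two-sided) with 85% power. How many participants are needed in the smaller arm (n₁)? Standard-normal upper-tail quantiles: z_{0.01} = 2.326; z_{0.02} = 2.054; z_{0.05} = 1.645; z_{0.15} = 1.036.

n₁ = 37

With allocation ratio k = n₂/n₁ = 2.5, Var(x̄₁−x̄₂) = σ²(1/n₁ + 1/(k·n₁)) = σ²·(k+1)/(k·n₁).
So n₁ = (1 + 1/k)·((z_{α/2} + z_β)/d)² = 1.400 × (3.362/0.66)².
n₁ = 1.400 × 25.95 = 36.3.
Round up: n₁ = 37, giving n₂ = ⌈2.5 × 37⌉ = ⌈92.5⌉ = 93.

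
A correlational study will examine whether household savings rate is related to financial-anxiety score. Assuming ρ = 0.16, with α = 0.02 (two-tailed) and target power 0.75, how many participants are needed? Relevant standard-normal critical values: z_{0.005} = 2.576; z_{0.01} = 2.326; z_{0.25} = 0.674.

n = 349

Fisher's z: C = ½·ln((1+r)/(1−r)) = ½·ln(1.3810) = 0.1614.
n = ((z_{α/2} + z_β)/C)² + 3.
(2.326 + 0.674) / 0.1614 = 3.000 / 0.1614 = 18.587.
n = 18.587² + 3 = 345.49 + 3 = 348.5.
Round up.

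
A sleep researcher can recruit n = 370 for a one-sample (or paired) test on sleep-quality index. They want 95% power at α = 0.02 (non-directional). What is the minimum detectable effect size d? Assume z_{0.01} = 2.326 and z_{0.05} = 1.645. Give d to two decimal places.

d_min ≈ 0.21

For a single sample (or paired design) of n = 370: d_min = (z_{α/2} + z_β)/√n.
z-sum = 2.326 + 1.645 = 3.971.
d_min = 3.971 / √370 = 3.971 / 19.235 = 0.206.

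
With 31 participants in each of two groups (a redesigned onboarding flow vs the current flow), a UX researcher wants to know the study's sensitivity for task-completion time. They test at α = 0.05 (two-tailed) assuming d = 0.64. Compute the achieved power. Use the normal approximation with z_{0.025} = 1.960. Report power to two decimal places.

power ≈ 0.71

For two equal groups, power = Φ(d·√(n/2) − z_{α/2}).
d·√(n/2) = 0.64 × √(31/2) = 0.64 × 3.937 = 2.520.
z_β = 2.520 − 1.960 = 0.560.
Power = Φ(0.560) = 0.712.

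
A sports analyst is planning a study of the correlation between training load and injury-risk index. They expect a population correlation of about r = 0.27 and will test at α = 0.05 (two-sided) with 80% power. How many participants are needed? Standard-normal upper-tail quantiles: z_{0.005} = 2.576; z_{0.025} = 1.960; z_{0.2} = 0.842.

Fisher's z: C = ½·ln((1+r)/(1−r)) = ½·ln(1.7397) = 0.2769.
n = ((z_{α/2} + z_β)/C)² + 3.
(1.960 + 0.842) / 0.2769 = 2.802 / 0.2769 = 10.119.
n = 10.119² + 3 = 102.40 + 3 = 105.4.
Round up.

n = 106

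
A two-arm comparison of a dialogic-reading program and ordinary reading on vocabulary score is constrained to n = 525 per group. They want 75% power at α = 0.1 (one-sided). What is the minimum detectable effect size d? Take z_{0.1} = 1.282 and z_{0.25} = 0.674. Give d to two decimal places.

d_min ≈ 0.12

For two independent groups of n = 525 each: d_min = (z_{α} + z_β)·√(2/n).
z-sum = 1.282 + 0.674 = 1.956.
d_min = 1.956 × √(2/525) = 1.956 × 0.0617 = 0.121.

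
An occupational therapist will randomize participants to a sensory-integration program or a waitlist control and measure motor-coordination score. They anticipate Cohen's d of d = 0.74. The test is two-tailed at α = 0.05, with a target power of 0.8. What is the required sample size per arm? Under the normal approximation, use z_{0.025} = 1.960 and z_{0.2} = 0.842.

For two independent groups with equal n: n = 2·((z_{α/2} + z_β) / d)².
z_{α/2} + z_β = 1.960 + 0.842 = 2.802.
n = 2 × (2.802 / 0.74)² = 2 × 3.786² = 2 × 14.34 = 28.7.
Round up to the next whole participant.

n = 29 per group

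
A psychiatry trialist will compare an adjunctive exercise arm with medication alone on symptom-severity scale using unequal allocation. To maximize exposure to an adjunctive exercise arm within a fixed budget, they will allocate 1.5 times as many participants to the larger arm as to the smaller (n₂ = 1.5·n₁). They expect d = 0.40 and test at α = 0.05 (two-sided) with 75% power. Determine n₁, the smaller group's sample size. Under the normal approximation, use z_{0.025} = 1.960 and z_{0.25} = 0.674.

With allocation ratio k = n₂/n₁ = 1.5, Var(x̄₁−x̄₂) = σ²(1/n₁ + 1/(k·n₁)) = σ²·(k+1)/(k·n₁).
So n₁ = (1 + 1/k)·((z_{α/2} + z_β)/d)² = 1.667 × (2.634/0.40)².
n₁ = 1.667 × 43.36 = 72.3.
Round up: n₁ = 73, giving n₂ = ⌈1.5 × 73⌉ = ⌈109.5⌉ = 110.

n₁ = 73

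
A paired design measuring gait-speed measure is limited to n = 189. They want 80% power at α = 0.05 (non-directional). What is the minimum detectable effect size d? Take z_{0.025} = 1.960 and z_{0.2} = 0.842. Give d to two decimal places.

d_min ≈ 0.20

For a single sample (or paired design) of n = 189: d_min = (z_{α/2} + z_β)/√n.
z-sum = 1.960 + 0.842 = 2.802.
d_min = 2.802 / √189 = 2.802 / 13.748 = 0.204.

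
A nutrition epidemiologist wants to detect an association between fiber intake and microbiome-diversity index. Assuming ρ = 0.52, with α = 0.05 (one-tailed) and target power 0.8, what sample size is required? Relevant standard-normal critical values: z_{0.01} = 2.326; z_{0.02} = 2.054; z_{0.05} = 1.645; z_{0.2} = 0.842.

n = 22

Fisher's z: C = ½·ln((1+r)/(1−r)) = ½·ln(3.1667) = 0.5763.
n = ((z_{α} + z_β)/C)² + 3.
(1.645 + 0.842) / 0.5763 = 2.487 / 0.5763 = 4.315.
n = 4.315² + 3 = 18.62 + 3 = 21.6.
Round up.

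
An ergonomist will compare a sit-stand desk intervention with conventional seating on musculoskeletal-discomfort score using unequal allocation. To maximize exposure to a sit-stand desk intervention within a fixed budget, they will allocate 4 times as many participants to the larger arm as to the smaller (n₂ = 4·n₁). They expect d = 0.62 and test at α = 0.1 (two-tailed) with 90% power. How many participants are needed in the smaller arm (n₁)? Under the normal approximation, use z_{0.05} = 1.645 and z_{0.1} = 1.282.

With allocation ratio k = n₂/n₁ = 4, Var(x̄₁−x̄₂) = σ²(1/n₁ + 1/(k·n₁)) = σ²·(k+1)/(k·n₁).
So n₁ = (1 + 1/k)·((z_{α/2} + z_β)/d)² = 1.250 × (2.927/0.62)².
n₁ = 1.250 × 22.29 = 27.9.
Round up: n₁ = 28, giving n₂ = 4 × 28 = 112.

n₁ = 28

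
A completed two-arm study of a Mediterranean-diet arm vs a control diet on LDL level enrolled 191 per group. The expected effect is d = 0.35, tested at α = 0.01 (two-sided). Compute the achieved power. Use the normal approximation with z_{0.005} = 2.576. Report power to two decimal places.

power ≈ 0.80

For two equal groups, power = Φ(d·√(n/2) − z_{α/2}).
d·√(n/2) = 0.35 × √(191/2) = 0.35 × 9.772 = 3.420.
z_β = 3.420 − 2.576 = 0.844.
Power = Φ(0.844) = 0.801.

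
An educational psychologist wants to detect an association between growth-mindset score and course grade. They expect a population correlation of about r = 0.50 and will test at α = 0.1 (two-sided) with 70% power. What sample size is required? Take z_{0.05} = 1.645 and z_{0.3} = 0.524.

Fisher's z: C = ½·ln((1+r)/(1−r)) = ½·ln(3.0000) = 0.5493.
n = ((z_{α/2} + z_β)/C)² + 3.
(1.645 + 0.524) / 0.5493 = 2.169 / 0.5493 = 3.949.
n = 3.949² + 3 = 15.59 + 3 = 18.6.
Round up.

n = 19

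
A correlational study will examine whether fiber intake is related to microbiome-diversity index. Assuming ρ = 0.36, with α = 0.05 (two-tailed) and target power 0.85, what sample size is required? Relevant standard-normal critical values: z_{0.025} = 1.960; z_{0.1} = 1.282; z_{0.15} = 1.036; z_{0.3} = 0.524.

n = 67

Fisher's z: C = ½·ln((1+r)/(1−r)) = ½·ln(2.1250) = 0.3769.
n = ((z_{α/2} + z_β)/C)² + 3.
(1.960 + 1.036) / 0.3769 = 2.996 / 0.3769 = 7.949.
n = 7.949² + 3 = 63.19 + 3 = 66.2.
Round up.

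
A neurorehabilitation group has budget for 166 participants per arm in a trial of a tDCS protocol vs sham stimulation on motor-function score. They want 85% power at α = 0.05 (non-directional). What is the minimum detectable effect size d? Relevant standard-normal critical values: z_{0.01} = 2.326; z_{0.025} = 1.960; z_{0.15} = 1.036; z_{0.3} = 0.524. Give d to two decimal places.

For two independent groups of n = 166 each: d_min = (z_{α/2} + z_β)·√(2/n).
z-sum = 1.960 + 1.036 = 2.996.
d_min = 2.996 × √(2/166) = 2.996 × 0.1098 = 0.329.

d_min ≈ 0.33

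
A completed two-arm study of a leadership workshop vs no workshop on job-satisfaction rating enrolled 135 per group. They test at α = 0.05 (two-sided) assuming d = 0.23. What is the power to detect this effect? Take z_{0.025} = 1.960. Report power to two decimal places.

power ≈ 0.47

For two equal groups, power = Φ(d·√(n/2) − z_{α/2}).
d·√(n/2) = 0.23 × √(135/2) = 0.23 × 8.216 = 1.890.
z_β = 1.890 − 1.960 = -0.070.
Power = Φ(-0.070) = 0.472.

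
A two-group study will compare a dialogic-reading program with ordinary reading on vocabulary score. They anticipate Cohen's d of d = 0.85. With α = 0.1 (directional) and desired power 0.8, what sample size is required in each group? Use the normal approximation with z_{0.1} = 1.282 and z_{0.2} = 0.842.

For two independent groups with equal n: n = 2·((z_{α} + z_β) / d)².
z_{α} + z_β = 1.282 + 0.842 = 2.124.
n = 2 × (2.124 / 0.85)² = 2 × 2.499² = 2 × 6.24 = 12.5.
Round up to the next whole participant.

n = 13 per group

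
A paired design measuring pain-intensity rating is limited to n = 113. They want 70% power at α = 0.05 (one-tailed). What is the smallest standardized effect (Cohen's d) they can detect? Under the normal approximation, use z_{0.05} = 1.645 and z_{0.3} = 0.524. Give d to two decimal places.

For a single sample (or paired design) of n = 113: d_min = (z_{α} + z_β)/√n.
z-sum = 1.645 + 0.524 = 2.169.
d_min = 2.169 / √113 = 2.169 / 10.630 = 0.204.

d_min ≈ 0.20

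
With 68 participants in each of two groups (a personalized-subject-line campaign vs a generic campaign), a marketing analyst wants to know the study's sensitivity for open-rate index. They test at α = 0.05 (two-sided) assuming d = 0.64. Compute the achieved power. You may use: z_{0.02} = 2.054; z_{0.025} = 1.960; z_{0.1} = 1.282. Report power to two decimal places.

For two equal groups, power = Φ(d·√(n/2) − z_{α/2}).
d·√(n/2) = 0.64 × √(68/2) = 0.64 × 5.831 = 3.732.
z_β = 3.732 − 1.960 = 1.772.
Power = Φ(1.772) = 0.962.

power ≈ 0.96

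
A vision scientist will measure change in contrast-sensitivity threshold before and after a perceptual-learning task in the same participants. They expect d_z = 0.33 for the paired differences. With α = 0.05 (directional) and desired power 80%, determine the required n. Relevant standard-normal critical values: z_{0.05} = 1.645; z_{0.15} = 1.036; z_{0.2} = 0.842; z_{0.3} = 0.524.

n = 57 pairs

For a paired (one-sample on differences) test: n = ((z_{α} + z_β) / d)².
z_{α} + z_β = 1.645 + 0.842 = 2.487.
n = (2.487 / 0.33)² = 7.536² = 56.80.
Round up.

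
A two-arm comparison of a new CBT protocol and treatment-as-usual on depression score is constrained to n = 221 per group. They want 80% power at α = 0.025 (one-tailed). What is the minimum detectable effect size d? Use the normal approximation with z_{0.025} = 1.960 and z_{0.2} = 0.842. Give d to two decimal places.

d_min ≈ 0.27

For two independent groups of n = 221 each: d_min = (z_{α} + z_β)·√(2/n).
z-sum = 1.960 + 0.842 = 2.802.
d_min = 2.802 × √(2/221) = 2.802 × 0.0951 = 0.267.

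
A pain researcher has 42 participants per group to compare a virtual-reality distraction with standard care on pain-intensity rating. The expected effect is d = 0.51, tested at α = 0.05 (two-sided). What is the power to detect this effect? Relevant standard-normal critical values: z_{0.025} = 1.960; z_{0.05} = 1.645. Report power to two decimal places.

power ≈ 0.65

For two equal groups, power = Φ(d·√(n/2) − z_{α/2}).
d·√(n/2) = 0.51 × √(42/2) = 0.51 × 4.583 = 2.337.
z_β = 2.337 − 1.960 = 0.377.
Power = Φ(0.377) = 0.647.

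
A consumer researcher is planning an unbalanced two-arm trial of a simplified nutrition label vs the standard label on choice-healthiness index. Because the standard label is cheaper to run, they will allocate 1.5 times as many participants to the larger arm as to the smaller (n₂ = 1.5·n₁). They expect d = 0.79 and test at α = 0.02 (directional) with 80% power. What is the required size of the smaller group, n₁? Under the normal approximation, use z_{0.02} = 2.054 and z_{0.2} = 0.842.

n₁ = 23

With allocation ratio k = n₂/n₁ = 1.5, Var(x̄₁−x̄₂) = σ²(1/n₁ + 1/(k·n₁)) = σ²·(k+1)/(k·n₁).
So n₁ = (1 + 1/k)·((z_{α} + z_β)/d)² = 1.667 × (2.896/0.79)².
n₁ = 1.667 × 13.44 = 22.4.
Round up: n₁ = 23, giving n₂ = ⌈1.5 × 23⌉ = ⌈34.5⌉ = 35.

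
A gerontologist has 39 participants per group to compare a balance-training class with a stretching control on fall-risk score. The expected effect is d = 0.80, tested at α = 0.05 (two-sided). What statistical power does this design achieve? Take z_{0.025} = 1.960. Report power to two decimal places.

For two equal groups, power = Φ(d·√(n/2) − z_{α/2}).
d·√(n/2) = 0.80 × √(39/2) = 0.80 × 4.416 = 3.533.
z_β = 3.533 − 1.960 = 1.573.
Power = Φ(1.573) = 0.942.

power ≈ 0.94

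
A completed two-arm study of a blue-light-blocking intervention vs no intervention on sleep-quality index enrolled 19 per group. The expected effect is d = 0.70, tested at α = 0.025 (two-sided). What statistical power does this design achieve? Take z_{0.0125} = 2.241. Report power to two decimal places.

For two equal groups, power = Φ(d·√(n/2) − z_{α/2}).
d·√(n/2) = 0.70 × √(19/2) = 0.70 × 3.082 = 2.158.
z_β = 2.158 − 2.241 = -0.083.
Power = Φ(-0.083) = 0.467.

power ≈ 0.47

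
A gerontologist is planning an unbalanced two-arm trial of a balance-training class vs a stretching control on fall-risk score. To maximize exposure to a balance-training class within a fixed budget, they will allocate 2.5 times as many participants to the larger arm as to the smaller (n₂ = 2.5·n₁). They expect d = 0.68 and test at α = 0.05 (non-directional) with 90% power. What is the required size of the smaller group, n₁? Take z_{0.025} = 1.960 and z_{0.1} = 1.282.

n₁ = 32

With allocation ratio k = n₂/n₁ = 2.5, Var(x̄₁−x̄₂) = σ²(1/n₁ + 1/(k·n₁)) = σ²·(k+1)/(k·n₁).
So n₁ = (1 + 1/k)·((z_{α/2} + z_β)/d)² = 1.400 × (3.242/0.68)².
n₁ = 1.400 × 22.73 = 31.8.
Round up: n₁ = 32, giving n₂ = 2.5 × 32 = 80.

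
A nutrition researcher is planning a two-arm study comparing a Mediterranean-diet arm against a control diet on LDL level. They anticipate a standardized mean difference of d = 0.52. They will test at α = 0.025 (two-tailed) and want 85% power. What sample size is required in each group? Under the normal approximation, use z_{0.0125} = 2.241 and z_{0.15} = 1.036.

n = 80 per group

For two independent groups with equal n: n = 2·((z_{α/2} + z_β) / d)².
z_{α/2} + z_β = 2.241 + 1.036 = 3.277.
n = 2 × (3.277 / 0.52)² = 2 × 6.302² = 2 × 39.71 = 79.4.
Round up to the next whole participant.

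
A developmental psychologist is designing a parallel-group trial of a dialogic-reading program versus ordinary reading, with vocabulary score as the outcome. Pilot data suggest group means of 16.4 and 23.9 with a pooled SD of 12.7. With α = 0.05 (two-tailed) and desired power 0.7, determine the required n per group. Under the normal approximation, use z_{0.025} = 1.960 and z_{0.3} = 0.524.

n = 36 per group

Cohen's d = |M₁ − M₂| / SD_pooled = |16.4 − 23.9| / 12.7 = 7.5 / 12.7 = 0.591.
For two independent groups with equal n: n = 2·((z_{α/2} + z_β) / d)².
z_{α/2} + z_β = 1.960 + 0.524 = 2.484.
n = 2 × (2.484 / 0.591)² = 2 × 4.203² = 2 × 17.67 = 35.3.
Round up to the next whole participant.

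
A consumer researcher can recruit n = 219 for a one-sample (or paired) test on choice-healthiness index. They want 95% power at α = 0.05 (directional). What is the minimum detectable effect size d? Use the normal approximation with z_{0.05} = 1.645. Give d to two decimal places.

For a single sample (or paired design) of n = 219: d_min = (z_{α} + z_β)/√n.
z-sum = 1.645 + 1.645 = 3.290.
d_min = 3.290 / √219 = 3.290 / 14.799 = 0.222.

d_min ≈ 0.22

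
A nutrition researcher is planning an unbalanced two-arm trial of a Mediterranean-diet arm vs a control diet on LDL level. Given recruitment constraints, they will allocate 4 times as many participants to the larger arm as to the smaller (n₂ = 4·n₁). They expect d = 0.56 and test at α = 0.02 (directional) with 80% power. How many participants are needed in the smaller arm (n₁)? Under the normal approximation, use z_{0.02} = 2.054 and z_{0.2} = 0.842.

With allocation ratio k = n₂/n₁ = 4, Var(x̄₁−x̄₂) = σ²(1/n₁ + 1/(k·n₁)) = σ²·(k+1)/(k·n₁).
So n₁ = (1 + 1/k)·((z_{α} + z_β)/d)² = 1.250 × (2.896/0.56)².
n₁ = 1.250 × 26.74 = 33.4.
Round up: n₁ = 34, giving n₂ = 4 × 34 = 136.

n₁ = 34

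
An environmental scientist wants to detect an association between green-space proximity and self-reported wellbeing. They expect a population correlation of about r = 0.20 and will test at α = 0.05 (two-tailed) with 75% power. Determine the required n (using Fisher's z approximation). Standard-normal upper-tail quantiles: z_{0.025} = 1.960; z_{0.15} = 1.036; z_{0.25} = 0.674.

Fisher's z: C = ½·ln((1+r)/(1−r)) = ½·ln(1.5000) = 0.2027.
n = ((z_{α/2} + z_β)/C)² + 3.
(1.960 + 0.674) / 0.2027 = 2.634 / 0.2027 = 12.995.
n = 12.995² + 3 = 168.86 + 3 = 171.9.
Round up.

n = 172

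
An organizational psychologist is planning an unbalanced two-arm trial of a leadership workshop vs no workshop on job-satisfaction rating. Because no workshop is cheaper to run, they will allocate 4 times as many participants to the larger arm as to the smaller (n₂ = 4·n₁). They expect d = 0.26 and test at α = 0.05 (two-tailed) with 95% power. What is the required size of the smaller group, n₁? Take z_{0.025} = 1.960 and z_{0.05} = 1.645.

n₁ = 241

With allocation ratio k = n₂/n₁ = 4, Var(x̄₁−x̄₂) = σ²(1/n₁ + 1/(k·n₁)) = σ²·(k+1)/(k·n₁).
So n₁ = (1 + 1/k)·((z_{α/2} + z_β)/d)² = 1.250 × (3.605/0.26)².
n₁ = 1.250 × 192.25 = 240.3.
Round up: n₁ = 241, giving n₂ = 4 × 241 = 964.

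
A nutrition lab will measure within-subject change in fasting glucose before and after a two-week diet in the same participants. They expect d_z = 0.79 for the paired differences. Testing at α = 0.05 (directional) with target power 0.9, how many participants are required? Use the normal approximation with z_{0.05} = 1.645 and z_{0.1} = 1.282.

For a paired (one-sample on differences) test: n = ((z_{α} + z_β) / d)².
z_{α} + z_β = 1.645 + 1.282 = 2.927.
n = (2.927 / 0.79)² = 3.705² = 13.73.
Round up.

n = 14 pairs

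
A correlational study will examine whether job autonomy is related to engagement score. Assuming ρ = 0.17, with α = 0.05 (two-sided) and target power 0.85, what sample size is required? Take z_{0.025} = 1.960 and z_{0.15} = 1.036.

Fisher's z: C = ½·ln((1+r)/(1−r)) = ½·ln(1.4096) = 0.1717.
n = ((z_{α/2} + z_β)/C)² + 3.
(1.960 + 1.036) / 0.1717 = 2.996 / 0.1717 = 17.449.
n = 17.449² + 3 = 304.47 + 3 = 307.5.
Round up.

n = 308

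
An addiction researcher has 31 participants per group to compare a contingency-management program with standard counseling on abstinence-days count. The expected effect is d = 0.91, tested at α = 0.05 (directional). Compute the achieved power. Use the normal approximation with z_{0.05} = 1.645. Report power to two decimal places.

power ≈ 0.97

For two equal groups, power = Φ(d·√(n/2) − z_{α}).
d·√(n/2) = 0.91 × √(31/2) = 0.91 × 3.937 = 3.583.
z_β = 3.583 − 1.645 = 1.938.
Power = Φ(1.938) = 0.974.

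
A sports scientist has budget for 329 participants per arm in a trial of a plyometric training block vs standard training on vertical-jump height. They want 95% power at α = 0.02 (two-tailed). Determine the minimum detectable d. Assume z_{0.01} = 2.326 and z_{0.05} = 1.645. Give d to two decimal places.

For two independent groups of n = 329 each: d_min = (z_{α/2} + z_β)·√(2/n).
z-sum = 2.326 + 1.645 = 3.971.
d_min = 3.971 × √(2/329) = 3.971 × 0.0780 = 0.310.

d_min ≈ 0.31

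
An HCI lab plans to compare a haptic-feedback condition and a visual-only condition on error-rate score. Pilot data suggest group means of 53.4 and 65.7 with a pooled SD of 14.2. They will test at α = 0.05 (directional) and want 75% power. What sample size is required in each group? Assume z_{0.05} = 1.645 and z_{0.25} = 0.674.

Cohen's d = |M₁ − M₂| / SD_pooled = |53.4 − 65.7| / 14.2 = 12.3 / 14.2 = 0.866.
For two independent groups with equal n: n = 2·((z_{α} + z_β) / d)².
z_{α} + z_β = 1.645 + 0.674 = 2.319.
n = 2 × (2.319 / 0.866)² = 2 × 2.678² = 2 × 7.17 = 14.3.
Round up to the next whole participant.

n = 15 per group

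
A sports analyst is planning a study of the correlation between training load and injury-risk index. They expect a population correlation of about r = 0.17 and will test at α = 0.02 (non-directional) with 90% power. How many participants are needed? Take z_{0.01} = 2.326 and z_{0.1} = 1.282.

Fisher's z: C = ½·ln((1+r)/(1−r)) = ½·ln(1.4096) = 0.1717.
n = ((z_{α/2} + z_β)/C)² + 3.
(2.326 + 1.282) / 0.1717 = 3.608 / 0.1717 = 21.013.
n = 21.013² + 3 = 441.56 + 3 = 444.6.
Round up.

n = 445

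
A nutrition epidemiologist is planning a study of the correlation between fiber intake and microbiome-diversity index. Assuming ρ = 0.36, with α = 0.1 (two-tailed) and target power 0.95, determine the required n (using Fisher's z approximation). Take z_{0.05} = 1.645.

Fisher's z: C = ½·ln((1+r)/(1−r)) = ½·ln(2.1250) = 0.3769.
n = ((z_{α/2} + z_β)/C)² + 3.
(1.645 + 1.645) / 0.3769 = 3.290 / 0.3769 = 8.729.
n = 8.729² + 3 = 76.20 + 3 = 79.2.
Round up.

n = 80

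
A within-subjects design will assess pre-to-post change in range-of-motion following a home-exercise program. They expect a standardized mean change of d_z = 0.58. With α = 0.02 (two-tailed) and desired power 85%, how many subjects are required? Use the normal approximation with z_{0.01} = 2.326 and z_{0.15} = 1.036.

For a paired (one-sample on differences) test: n = ((z_{α/2} + z_β) / d)².
z_{α/2} + z_β = 2.326 + 1.036 = 3.362.
n = (3.362 / 0.58)² = 5.797² = 33.60.
Round up.

n = 34 pairs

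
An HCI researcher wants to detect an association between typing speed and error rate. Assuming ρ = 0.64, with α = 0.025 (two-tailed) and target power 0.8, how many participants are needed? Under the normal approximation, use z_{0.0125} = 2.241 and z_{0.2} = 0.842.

Fisher's z: C = ½·ln((1+r)/(1−r)) = ½·ln(4.5556) = 0.7582.
n = ((z_{α/2} + z_β)/C)² + 3.
(2.241 + 0.842) / 0.7582 = 3.083 / 0.7582 = 4.066.
n = 4.066² + 3 = 16.53 + 3 = 19.5.
Round up.

n = 20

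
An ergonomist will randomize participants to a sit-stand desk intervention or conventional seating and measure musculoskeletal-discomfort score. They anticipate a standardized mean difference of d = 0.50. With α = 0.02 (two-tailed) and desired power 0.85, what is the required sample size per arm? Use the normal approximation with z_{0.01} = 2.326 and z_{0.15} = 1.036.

n = 91 per group

For two independent groups with equal n: n = 2·((z_{α/2} + z_β) / d)².
z_{α/2} + z_β = 2.326 + 1.036 = 3.362.
n = 2 × (3.362 / 0.50)² = 2 × 6.724² = 2 × 45.21 = 90.4.
Round up to the next whole participant.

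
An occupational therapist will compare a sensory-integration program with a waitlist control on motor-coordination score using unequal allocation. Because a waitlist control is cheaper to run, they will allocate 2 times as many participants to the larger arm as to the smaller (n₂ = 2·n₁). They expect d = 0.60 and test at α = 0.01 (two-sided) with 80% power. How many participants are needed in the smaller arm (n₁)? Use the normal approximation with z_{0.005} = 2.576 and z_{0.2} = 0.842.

With allocation ratio k = n₂/n₁ = 2, Var(x̄₁−x̄₂) = σ²(1/n₁ + 1/(k·n₁)) = σ²·(k+1)/(k·n₁).
So n₁ = (1 + 1/k)·((z_{α/2} + z_β)/d)² = 1.500 × (3.418/0.60)².
n₁ = 1.500 × 32.45 = 48.7.
Round up: n₁ = 49, giving n₂ = 2 × 49 = 98.

n₁ = 49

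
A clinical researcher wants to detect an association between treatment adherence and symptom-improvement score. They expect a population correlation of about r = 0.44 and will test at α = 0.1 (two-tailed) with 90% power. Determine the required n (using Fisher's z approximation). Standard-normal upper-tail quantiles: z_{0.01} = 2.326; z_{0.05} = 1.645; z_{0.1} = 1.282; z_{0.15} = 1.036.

Fisher's z: C = ½·ln((1+r)/(1−r)) = ½·ln(2.5714) = 0.4722.
n = ((z_{α/2} + z_β)/C)² + 3.
(1.645 + 1.282) / 0.4722 = 2.927 / 0.4722 = 6.199.
n = 6.199² + 3 = 38.42 + 3 = 41.4.
Round up.

n = 42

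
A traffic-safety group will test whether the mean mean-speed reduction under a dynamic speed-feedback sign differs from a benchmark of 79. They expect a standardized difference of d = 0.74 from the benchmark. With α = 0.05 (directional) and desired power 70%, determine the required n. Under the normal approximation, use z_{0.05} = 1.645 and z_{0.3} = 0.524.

For a one-sample test: n = ((z_{α} + z_β) / d)².
z_{α} + z_β = 1.645 + 0.524 = 2.169.
n = (2.169 / 0.74)² = 2.931² = 8.59.
Round up.

n = 9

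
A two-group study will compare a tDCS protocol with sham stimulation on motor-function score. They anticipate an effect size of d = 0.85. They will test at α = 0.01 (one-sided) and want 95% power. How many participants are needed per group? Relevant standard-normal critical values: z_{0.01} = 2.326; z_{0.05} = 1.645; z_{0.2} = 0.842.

n = 44 per group

For two independent groups with equal n: n = 2·((z_{α} + z_β) / d)².
z_{α} + z_β = 2.326 + 1.645 = 3.971.
n = 2 × (3.971 / 0.85)² = 2 × 4.672² = 2 × 21.83 = 43.7.
Round up to the next whole participant.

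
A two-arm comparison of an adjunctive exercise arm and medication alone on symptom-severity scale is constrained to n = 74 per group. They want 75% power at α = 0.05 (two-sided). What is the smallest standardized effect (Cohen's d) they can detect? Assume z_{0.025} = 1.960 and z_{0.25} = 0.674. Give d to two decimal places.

For two independent groups of n = 74 each: d_min = (z_{α/2} + z_β)·√(2/n).
z-sum = 1.960 + 0.674 = 2.634.
d_min = 2.634 × √(2/74) = 2.634 × 0.1644 = 0.433.

d_min ≈ 0.43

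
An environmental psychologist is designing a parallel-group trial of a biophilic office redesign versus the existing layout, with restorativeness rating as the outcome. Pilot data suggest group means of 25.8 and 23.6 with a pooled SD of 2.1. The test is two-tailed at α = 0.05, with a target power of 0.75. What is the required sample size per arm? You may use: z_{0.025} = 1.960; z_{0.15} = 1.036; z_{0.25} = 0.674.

Cohen's d = |M₁ − M₂| / SD_pooled = |25.8 − 23.6| / 2.1 = 2.2 / 2.1 = 1.048.
For two independent groups with equal n: n = 2·((z_{α/2} + z_β) / d)².
z_{α/2} + z_β = 1.960 + 0.674 = 2.634.
n = 2 × (2.634 / 1.048)² = 2 × 2.513² = 2 × 6.32 = 12.6.
Round up to the next whole participant.

n = 13 per group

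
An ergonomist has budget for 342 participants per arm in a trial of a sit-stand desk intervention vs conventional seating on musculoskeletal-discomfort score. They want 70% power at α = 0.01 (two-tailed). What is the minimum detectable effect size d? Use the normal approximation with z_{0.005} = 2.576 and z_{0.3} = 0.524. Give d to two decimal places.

d_min ≈ 0.24

For two independent groups of n = 342 each: d_min = (z_{α/2} + z_β)·√(2/n).
z-sum = 2.576 + 0.524 = 3.100.
d_min = 3.100 × √(2/342) = 3.100 × 0.0765 = 0.237.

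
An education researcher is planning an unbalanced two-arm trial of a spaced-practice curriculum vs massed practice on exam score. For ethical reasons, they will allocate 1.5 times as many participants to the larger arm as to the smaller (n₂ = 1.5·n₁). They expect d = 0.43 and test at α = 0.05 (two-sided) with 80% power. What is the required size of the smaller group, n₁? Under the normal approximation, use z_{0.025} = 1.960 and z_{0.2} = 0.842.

With allocation ratio k = n₂/n₁ = 1.5, Var(x̄₁−x̄₂) = σ²(1/n₁ + 1/(k·n₁)) = σ²·(k+1)/(k·n₁).
So n₁ = (1 + 1/k)·((z_{α/2} + z_β)/d)² = 1.667 × (2.802/0.43)².
n₁ = 1.667 × 42.46 = 70.8.
Round up: n₁ = 71, giving n₂ = ⌈1.5 × 71⌉ = ⌈106.5⌉ = 107.

n₁ = 71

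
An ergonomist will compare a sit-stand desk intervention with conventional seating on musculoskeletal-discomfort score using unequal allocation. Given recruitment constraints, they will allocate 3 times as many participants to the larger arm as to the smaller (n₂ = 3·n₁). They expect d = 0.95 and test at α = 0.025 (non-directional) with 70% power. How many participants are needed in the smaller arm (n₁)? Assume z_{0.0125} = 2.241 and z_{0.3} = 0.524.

n₁ = 12

With allocation ratio k = n₂/n₁ = 3, Var(x̄₁−x̄₂) = σ²(1/n₁ + 1/(k·n₁)) = σ²·(k+1)/(k·n₁).
So n₁ = (1 + 1/k)·((z_{α/2} + z_β)/d)² = 1.333 × (2.765/0.95)².
n₁ = 1.333 × 8.47 = 11.3.
Round up: n₁ = 12, giving n₂ = 3 × 12 = 36.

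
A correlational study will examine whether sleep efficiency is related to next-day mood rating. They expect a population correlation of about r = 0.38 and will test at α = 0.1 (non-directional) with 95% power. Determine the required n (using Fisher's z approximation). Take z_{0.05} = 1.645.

n = 71

Fisher's z: C = ½·ln((1+r)/(1−r)) = ½·ln(2.2258) = 0.4001.
n = ((z_{α/2} + z_β)/C)² + 3.
(1.645 + 1.645) / 0.4001 = 3.290 / 0.4001 = 8.223.
n = 8.223² + 3 = 67.62 + 3 = 70.6.
Round up.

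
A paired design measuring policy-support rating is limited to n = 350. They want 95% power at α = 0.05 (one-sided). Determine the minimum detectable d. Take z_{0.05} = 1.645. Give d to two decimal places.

For a single sample (or paired design) of n = 350: d_min = (z_{α} + z_β)/√n.
z-sum = 1.645 + 1.645 = 3.290.
d_min = 3.290 / √350 = 3.290 / 18.708 = 0.176.

d_min ≈ 0.18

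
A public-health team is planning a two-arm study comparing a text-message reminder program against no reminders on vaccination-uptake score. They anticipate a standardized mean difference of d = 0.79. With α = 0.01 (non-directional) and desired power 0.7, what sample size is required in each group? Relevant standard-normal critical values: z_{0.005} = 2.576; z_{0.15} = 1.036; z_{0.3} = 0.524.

n = 31 per group

For two independent groups with equal n: n = 2·((z_{α/2} + z_β) / d)².
z_{α/2} + z_β = 2.576 + 0.524 = 3.100.
n = 2 × (3.100 / 0.79)² = 2 × 3.924² = 2 × 15.40 = 30.8.
Round up to the next whole participant.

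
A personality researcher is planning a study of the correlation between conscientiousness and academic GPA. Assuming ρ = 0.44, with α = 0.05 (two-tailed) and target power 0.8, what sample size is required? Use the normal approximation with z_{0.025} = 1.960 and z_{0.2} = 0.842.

n = 39

Fisher's z: C = ½·ln((1+r)/(1−r)) = ½·ln(2.5714) = 0.4722.
n = ((z_{α/2} + z_β)/C)² + 3.
(1.960 + 0.842) / 0.4722 = 2.802 / 0.4722 = 5.934.
n = 5.934² + 3 = 35.21 + 3 = 38.2.
Round up.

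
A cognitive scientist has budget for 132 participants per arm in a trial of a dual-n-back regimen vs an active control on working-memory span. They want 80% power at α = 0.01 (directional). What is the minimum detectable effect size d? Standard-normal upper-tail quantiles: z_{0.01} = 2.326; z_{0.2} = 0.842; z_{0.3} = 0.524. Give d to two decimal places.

For two independent groups of n = 132 each: d_min = (z_{α} + z_β)·√(2/n).
z-sum = 2.326 + 0.842 = 3.168.
d_min = 3.168 × √(2/132) = 3.168 × 0.1231 = 0.390.

d_min ≈ 0.39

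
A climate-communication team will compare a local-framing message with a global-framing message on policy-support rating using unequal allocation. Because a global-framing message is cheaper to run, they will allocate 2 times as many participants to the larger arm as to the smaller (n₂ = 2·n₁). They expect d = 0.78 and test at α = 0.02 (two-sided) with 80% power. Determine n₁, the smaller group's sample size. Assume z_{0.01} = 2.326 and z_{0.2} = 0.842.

With allocation ratio k = n₂/n₁ = 2, Var(x̄₁−x̄₂) = σ²(1/n₁ + 1/(k·n₁)) = σ²·(k+1)/(k·n₁).
So n₁ = (1 + 1/k)·((z_{α/2} + z_β)/d)² = 1.500 × (3.168/0.78)².
n₁ = 1.500 × 16.50 = 24.7.
Round up: n₁ = 25, giving n₂ = 2 × 25 = 50.

n₁ = 25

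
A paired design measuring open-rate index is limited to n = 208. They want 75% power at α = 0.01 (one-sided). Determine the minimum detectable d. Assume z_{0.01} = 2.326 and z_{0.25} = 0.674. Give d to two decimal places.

For a single sample (or paired design) of n = 208: d_min = (z_{α} + z_β)/√n.
z-sum = 2.326 + 0.674 = 3.000.
d_min = 3.000 / √208 = 3.000 / 14.422 = 0.208.

d_min ≈ 0.21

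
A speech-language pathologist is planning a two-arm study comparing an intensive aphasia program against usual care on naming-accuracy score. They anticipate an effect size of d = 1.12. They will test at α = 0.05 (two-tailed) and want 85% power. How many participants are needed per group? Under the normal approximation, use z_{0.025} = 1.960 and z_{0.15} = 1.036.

n = 15 per group

For two independent groups with equal n: n = 2·((z_{α/2} + z_β) / d)².
z_{α/2} + z_β = 1.960 + 1.036 = 2.996.
n = 2 × (2.996 / 1.12)² = 2 × 2.675² = 2 × 7.16 = 14.3.
Round up to the next whole participant.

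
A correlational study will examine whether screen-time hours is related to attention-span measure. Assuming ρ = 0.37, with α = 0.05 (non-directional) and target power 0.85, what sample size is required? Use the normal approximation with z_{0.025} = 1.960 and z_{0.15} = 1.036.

Fisher's z: C = ½·ln((1+r)/(1−r)) = ½·ln(2.1746) = 0.3884.
n = ((z_{α/2} + z_β)/C)² + 3.
(1.960 + 1.036) / 0.3884 = 2.996 / 0.3884 = 7.714.
n = 7.714² + 3 = 59.50 + 3 = 62.5.
Round up.

n = 63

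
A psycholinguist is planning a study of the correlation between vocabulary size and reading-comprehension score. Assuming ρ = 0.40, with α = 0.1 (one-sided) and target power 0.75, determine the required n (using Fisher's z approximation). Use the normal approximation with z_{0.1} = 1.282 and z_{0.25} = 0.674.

Fisher's z: C = ½·ln((1+r)/(1−r)) = ½·ln(2.3333) = 0.4236.
n = ((z_{α} + z_β)/C)² + 3.
(1.282 + 0.674) / 0.4236 = 1.956 / 0.4236 = 4.618.
n = 4.618² + 3 = 21.32 + 3 = 24.3.
Round up.

n = 25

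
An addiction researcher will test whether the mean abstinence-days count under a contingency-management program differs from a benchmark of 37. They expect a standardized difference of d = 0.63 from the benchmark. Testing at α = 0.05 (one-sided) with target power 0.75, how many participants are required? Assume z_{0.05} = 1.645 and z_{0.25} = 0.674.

n = 14

For a one-sample test: n = ((z_{α} + z_β) / d)².
z_{α} + z_β = 1.645 + 0.674 = 2.319.
n = (2.319 / 0.63)² = 3.681² = 13.55.
Round up.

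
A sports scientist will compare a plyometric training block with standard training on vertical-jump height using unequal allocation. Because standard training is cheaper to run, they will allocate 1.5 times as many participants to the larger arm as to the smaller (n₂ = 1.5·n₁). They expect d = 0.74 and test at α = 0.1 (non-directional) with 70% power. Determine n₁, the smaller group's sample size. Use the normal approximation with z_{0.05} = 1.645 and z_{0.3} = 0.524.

n₁ = 15

With allocation ratio k = n₂/n₁ = 1.5, Var(x̄₁−x̄₂) = σ²(1/n₁ + 1/(k·n₁)) = σ²·(k+1)/(k·n₁).
So n₁ = (1 + 1/k)·((z_{α/2} + z_β)/d)² = 1.667 × (2.169/0.74)².
n₁ = 1.667 × 8.59 = 14.3.
Round up: n₁ = 15, giving n₂ = ⌈1.5 × 15⌉ = ⌈22.5⌉ = 23.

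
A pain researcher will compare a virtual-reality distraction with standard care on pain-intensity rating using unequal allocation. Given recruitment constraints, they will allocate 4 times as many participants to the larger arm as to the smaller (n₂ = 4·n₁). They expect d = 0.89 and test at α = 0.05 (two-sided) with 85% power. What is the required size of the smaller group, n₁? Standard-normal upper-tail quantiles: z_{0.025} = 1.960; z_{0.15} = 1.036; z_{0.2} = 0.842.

With allocation ratio k = n₂/n₁ = 4, Var(x̄₁−x̄₂) = σ²(1/n₁ + 1/(k·n₁)) = σ²·(k+1)/(k·n₁).
So n₁ = (1 + 1/k)·((z_{α/2} + z_β)/d)² = 1.250 × (2.996/0.89)².
n₁ = 1.250 × 11.33 = 14.2.
Round up: n₁ = 15, giving n₂ = 4 × 15 = 60.

n₁ = 15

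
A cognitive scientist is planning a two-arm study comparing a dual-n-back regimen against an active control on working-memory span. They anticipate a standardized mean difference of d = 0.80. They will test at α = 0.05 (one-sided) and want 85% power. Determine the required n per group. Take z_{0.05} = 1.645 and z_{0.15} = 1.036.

For two independent groups with equal n: n = 2·((z_{α} + z_β) / d)².
z_{α} + z_β = 1.645 + 1.036 = 2.681.
n = 2 × (2.681 / 0.80)² = 2 × 3.351² = 2 × 11.23 = 22.5.
Round up to the next whole participant.

n = 23 per group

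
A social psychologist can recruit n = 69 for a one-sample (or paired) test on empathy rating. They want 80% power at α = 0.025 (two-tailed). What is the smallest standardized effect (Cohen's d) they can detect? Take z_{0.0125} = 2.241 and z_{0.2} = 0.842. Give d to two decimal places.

d_min ≈ 0.37

For a single sample (or paired design) of n = 69: d_min = (z_{α/2} + z_β)/√n.
z-sum = 2.241 + 0.842 = 3.083.
d_min = 3.083 / √69 = 3.083 / 8.307 = 0.371.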